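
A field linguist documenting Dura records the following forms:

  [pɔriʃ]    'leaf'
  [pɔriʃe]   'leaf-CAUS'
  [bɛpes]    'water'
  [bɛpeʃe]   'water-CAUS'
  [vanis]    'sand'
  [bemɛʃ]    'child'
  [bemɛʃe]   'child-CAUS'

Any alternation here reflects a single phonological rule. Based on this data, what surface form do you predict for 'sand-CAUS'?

[vaniʃe]

The stem for 'water' ends in [s] in [bɛpes] but [ʃ] in [bɛpeʃe].
But 'child' keeps [ʃ] in both environments ([bemɛʃ], [bemɛʃe]), so there is no rule changing /ʃ/ to [s] in isolation.
So /s/ is underlying, and a rule of palatalization before a front vowel — /s/ becomes palato-alveolar [ʃ] before a front vowel — gives [ʃ].
From [vanis] the stem 'sand' is /vanis/; before a front vowel this yields [vaniʃe].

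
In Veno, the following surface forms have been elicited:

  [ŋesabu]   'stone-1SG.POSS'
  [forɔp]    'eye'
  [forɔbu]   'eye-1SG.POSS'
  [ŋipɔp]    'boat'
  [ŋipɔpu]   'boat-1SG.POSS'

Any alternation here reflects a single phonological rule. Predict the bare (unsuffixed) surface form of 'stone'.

[ŋesap]

The root 'eye' surfaces as [forɔp] and [forɔbu], with a stem-final [p] ~ [b] alternation.
But 'boat' keeps [p] in both environments ([ŋipɔp], [ŋipɔpu]), so there is no rule changing /p/ to [b] before the 1SG.POSS suffix.
The alternation reflects word-final obstruent devoicing: voiced obstruents become voiceless word-finally. /b/ is underlying.
From [ŋesabu] the stem 'stone' is /ŋesab/; word-finally this yields [ŋesap].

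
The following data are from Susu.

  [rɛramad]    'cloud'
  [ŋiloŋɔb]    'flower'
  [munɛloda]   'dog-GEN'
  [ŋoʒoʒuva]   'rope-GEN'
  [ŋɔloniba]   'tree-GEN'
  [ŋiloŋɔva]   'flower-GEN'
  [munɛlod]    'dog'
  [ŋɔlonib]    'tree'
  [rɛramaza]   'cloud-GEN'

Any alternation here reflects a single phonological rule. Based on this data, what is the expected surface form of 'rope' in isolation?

[ŋoʒoʒub]

In [ŋiloŋɔb] and [ŋiloŋɔva] the final segment of 'flower' alternates: [b] ~ [v].
Compare 'tree', with invariant [b] in [ŋɔlonib] and [ŋɔloniba]: an analysis with underlying /b/ and a rule producing [v] before the GEN suffix would wrongly predict alternation here too.
The alternation reflects word-final hardening: voiced fricatives become stops word-finally. /v/ is underlying.
The one attested form of 'rope', [ŋoʒoʒuva], shows underlying /ŋoʒoʒuv/. Applying the same rule word-finally gives [ŋoʒoʒub].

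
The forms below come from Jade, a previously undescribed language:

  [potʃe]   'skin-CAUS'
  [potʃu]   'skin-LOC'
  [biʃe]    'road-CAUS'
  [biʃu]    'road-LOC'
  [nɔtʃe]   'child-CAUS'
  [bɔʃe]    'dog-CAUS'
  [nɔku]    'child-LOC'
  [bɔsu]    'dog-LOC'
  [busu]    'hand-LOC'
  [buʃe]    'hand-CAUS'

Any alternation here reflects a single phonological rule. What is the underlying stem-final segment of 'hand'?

/s/

'hand' shows [s] ~ [ʃ] at the end of the stem ([busu] vs [buʃe]).
If /ʃ/ were underlying and a rule turned it into [s] before the LOC suffix, 'road' would also alternate; but it has [ʃ] in both [biʃu] and [biʃe].
So /s/ is underlying, and a rule of palatalization before a front vowel — /k/ and /s/ become palato-alveolar [tʃ] and [ʃ] before a front vowel — gives [ʃ].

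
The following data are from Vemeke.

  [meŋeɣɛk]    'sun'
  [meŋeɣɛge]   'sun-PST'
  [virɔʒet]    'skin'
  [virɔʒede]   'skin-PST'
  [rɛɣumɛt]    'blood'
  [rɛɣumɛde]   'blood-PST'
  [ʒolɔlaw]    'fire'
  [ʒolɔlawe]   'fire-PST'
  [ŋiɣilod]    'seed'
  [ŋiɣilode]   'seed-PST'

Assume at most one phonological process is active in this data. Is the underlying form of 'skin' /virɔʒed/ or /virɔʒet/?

The stem for 'skin' ends in [t] in [virɔʒet] but [d] in [virɔʒede].
Compare 'seed', with invariant [d] in [ŋiɣilod] and [ŋiɣilode]: an analysis with underlying /d/ and a rule producing [t] in isolation would wrongly predict alternation here too.
So /t/ is underlying, and a rule of intervocalic voicing — voiceless stops become voiced between vowels — gives [d].

/virɔʒet/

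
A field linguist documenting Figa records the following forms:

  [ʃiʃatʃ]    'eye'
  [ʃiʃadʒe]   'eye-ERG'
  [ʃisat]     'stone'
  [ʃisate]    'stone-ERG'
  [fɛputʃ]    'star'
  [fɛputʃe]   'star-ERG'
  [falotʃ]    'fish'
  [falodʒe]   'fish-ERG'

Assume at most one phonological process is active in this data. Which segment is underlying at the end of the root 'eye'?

/dʒ/

The stem for 'eye' ends in [tʃ] in [ʃiʃatʃ] but [dʒ] in [ʃiʃadʒe].
The stem 'star' ([fɛputʃ], [fɛputʃe]) shows [tʃ] unchanged in both environments, so [tʃ] cannot be basic with [dʒ] derived before the ERG suffix.
The alternation reflects word-final obstruent devoicing: voiced obstruents become voiceless word-finally. /dʒ/ is underlying.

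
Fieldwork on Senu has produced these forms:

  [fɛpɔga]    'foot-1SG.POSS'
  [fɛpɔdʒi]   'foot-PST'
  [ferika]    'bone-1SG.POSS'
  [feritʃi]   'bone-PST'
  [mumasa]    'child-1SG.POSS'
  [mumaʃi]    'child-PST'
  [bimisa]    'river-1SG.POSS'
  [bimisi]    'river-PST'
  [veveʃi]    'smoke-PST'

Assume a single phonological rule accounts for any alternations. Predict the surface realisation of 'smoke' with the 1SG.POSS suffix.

[vevesa]

The root 'child' surfaces as [mumasa] and [mumaʃi], with a stem-final [s] ~ [ʃ] alternation.
If /s/ were underlying and a rule turned it into [ʃ] before the PST suffix, 'river' would also alternate; but it has [s] in both [bimisa] and [bimisi].
The alternation reflects depalatalization: palato-alveolar /tʃ/, /dʒ/ and /ʃ/ become [k], [g] and [s] when no front vowel follows. /ʃ/ is underlying.
From [veveʃi] the stem 'smoke' is /veveʃ/; when no front vowel follows this yields [vevesa].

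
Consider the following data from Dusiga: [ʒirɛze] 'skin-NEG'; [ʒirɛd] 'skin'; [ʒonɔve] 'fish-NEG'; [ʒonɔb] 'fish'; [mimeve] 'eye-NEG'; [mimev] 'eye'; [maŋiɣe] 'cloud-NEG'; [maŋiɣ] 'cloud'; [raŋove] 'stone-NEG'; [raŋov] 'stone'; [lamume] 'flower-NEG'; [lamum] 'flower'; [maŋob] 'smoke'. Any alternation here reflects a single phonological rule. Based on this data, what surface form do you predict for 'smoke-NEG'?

[maŋove]

'fish' shows [v] ~ [b] at the end of the stem ([ʒonɔve] vs [ʒonɔb]).
But 'stone' keeps [v] in both environments ([raŋove], [raŋov]), so there is no rule changing /v/ to [b] in isolation.
Therefore /b/ is basic and [v] is derived by intervocalic spirantization (voiced stops become fricatives between vowels).
The one attested form of 'smoke', [maŋob], shows underlying /maŋob/. Applying the same rule between vowels gives [maŋove].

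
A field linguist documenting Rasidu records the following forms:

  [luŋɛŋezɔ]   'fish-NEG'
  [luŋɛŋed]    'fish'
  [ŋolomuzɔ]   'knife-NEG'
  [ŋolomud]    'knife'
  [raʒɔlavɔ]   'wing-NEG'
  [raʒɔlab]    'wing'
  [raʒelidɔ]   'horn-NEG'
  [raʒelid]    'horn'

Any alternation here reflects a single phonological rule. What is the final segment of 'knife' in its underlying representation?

The root 'knife' surfaces as [ŋolomuzɔ] and [ŋolomud], with a stem-final [z] ~ [d] alternation.
The stem 'horn' ([raʒelidɔ], [raʒelid]) shows [d] unchanged in both environments, so [d] cannot be basic with [z] derived before the NEG suffix.
Therefore /z/ is basic and [d] is derived by word-final hardening (voiced fricatives become stops word-finally).

/z/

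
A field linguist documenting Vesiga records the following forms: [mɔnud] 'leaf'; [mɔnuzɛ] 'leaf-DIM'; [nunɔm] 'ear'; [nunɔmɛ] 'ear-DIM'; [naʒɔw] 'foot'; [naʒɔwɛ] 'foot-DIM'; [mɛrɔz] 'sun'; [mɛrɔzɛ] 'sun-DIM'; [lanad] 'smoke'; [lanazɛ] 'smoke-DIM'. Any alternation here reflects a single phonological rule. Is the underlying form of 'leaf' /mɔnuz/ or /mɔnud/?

/mɔnud/

'leaf' shows [d] ~ [z] at the end of the stem ([mɔnud] vs [mɔnuzɛ]).
Compare 'sun', with invariant [z] in [mɛrɔz] and [mɛrɔzɛ]: an analysis with underlying /z/ and a rule producing [d] in isolation would wrongly predict alternation here too.
Therefore /d/ is basic and [z] is derived by intervocalic spirantization (voiced stops become fricatives between vowels).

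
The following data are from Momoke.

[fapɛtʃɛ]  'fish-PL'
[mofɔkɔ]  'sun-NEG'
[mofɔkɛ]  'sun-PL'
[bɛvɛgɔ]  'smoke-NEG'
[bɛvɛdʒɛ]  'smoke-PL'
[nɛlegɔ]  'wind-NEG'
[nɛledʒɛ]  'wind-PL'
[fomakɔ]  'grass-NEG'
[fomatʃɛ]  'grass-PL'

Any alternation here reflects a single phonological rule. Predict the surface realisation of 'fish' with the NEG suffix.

The root 'grass' surfaces as [fomakɔ] and [fomatʃɛ], with a stem-final [k] ~ [tʃ] alternation.
Compare 'sun', with invariant [k] in [mofɔkɔ] and [mofɔkɛ]: an analysis with underlying /k/ and a rule producing [tʃ] before the PL suffix would wrongly predict alternation here too.
Therefore /tʃ/ is basic and [k] is derived by depalatalization (palato-alveolar /tʃ/ and /dʒ/ become [k] and [g] when no front vowel follows).
The one attested form of 'fish', [fapɛtʃɛ], shows underlying /fapɛtʃ/. Applying the same rule when no front vowel follows gives [fapɛkɔ].

[fapɛkɔ]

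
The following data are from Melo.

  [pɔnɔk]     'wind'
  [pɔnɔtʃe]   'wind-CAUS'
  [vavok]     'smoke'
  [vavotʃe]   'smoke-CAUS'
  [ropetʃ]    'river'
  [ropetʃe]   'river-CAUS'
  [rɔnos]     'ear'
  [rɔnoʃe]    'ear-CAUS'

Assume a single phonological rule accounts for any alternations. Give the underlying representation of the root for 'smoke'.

In [vavok] and [vavotʃe] the final segment of 'smoke' alternates: [k] ~ [tʃ].
If /tʃ/ were underlying and a rule turned it into [k] in isolation, 'river' would also alternate; but it has [tʃ] in both [ropetʃ] and [ropetʃe].
Therefore /k/ is basic and [tʃ] is derived by palatalization before a front vowel (/k/ and /s/ become palato-alveolar [tʃ] and [ʃ] before a front vowel).
The underlying form of 'smoke' is therefore /vavok/.

/vavok/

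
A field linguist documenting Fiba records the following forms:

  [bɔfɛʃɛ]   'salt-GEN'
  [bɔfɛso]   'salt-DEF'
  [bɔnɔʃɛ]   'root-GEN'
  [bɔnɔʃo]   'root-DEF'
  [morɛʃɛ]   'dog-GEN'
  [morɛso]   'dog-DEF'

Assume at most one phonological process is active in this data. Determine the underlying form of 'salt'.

The root 'salt' surfaces as [bɔfɛʃɛ] and [bɔfɛso], with a stem-final [ʃ] ~ [s] alternation.
The stem 'root' ([bɔnɔʃɛ], [bɔnɔʃo]) shows [ʃ] unchanged in both environments, so [ʃ] cannot be basic with [s] derived before the DEF suffix.
Therefore /s/ is basic and [ʃ] is derived by palatalization before a front vowel (/s/ becomes palato-alveolar [ʃ] before a front vowel).
Hence 'salt' is /bɔfɛs/ underlyingly.

/bɔfɛs/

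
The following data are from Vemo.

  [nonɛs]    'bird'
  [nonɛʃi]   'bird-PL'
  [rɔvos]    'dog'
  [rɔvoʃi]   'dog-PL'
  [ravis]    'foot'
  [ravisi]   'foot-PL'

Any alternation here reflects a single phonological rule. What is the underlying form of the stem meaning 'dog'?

The root 'dog' surfaces as [rɔvos] and [rɔvoʃi], with a stem-final [s] ~ [ʃ] alternation.
But 'foot' keeps [s] in both environments ([ravis], [ravisi]), so there is no rule changing /s/ to [ʃ] before the PL suffix.
Therefore /ʃ/ is basic and [s] is derived by depalatalization (palato-alveolar /ʃ/ becomes [s] when no front vowel follows).
The underlying form of 'dog' is therefore /rɔvoʃ/.

/rɔvoʃ/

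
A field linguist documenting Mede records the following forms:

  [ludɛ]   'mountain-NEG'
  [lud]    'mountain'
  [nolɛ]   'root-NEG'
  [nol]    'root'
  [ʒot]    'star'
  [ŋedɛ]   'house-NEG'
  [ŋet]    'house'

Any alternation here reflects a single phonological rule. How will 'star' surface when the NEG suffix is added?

[ʒodɛ]

'house' shows [d] ~ [t] at the end of the stem ([ŋedɛ] vs [ŋet]).
The stem 'mountain' ([ludɛ], [lud]) shows [d] unchanged in both environments, so [d] cannot be basic with [t] derived in isolation.
So /t/ is underlying, and a rule of intervocalic voicing — voiceless stops become voiced between vowels — gives [d].
From [ʒot] the stem 'star' is /ʒot/; between vowels this yields [ʒodɛ].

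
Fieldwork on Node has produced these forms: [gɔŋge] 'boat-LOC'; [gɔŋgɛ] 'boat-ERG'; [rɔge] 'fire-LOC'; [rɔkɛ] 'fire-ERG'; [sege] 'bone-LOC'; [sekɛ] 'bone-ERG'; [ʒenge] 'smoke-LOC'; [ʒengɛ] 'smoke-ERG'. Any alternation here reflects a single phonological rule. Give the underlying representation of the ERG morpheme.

/-kɛ/

The ERG morpheme has two allomorphs, [-gɛ] and [-kɛ].
The LOC suffix, which begins with [g], is invariant after every stem; so [g] is not altered by any rule here.
So the underlying form is /-kɛ/, and voiceless stops become voiced after a nasal.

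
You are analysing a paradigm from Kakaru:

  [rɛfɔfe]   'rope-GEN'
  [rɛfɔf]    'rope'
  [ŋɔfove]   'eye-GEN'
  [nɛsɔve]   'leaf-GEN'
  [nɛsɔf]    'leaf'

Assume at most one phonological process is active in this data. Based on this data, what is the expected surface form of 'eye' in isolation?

[ŋɔfof]

The stem for 'leaf' ends in [v] in [nɛsɔve] but [f] in [nɛsɔf].
If /f/ were underlying and a rule turned it into [v] before the GEN suffix, 'rope' would also alternate; but it has [f] in both [rɛfɔfe] and [rɛfɔf].
The alternation reflects word-final obstruent devoicing: voiced obstruents become voiceless word-finally. /v/ is underlying.
The one attested form of 'eye', [ŋɔfove], shows underlying /ŋɔfov/. Applying the same rule word-finally gives [ŋɔfof].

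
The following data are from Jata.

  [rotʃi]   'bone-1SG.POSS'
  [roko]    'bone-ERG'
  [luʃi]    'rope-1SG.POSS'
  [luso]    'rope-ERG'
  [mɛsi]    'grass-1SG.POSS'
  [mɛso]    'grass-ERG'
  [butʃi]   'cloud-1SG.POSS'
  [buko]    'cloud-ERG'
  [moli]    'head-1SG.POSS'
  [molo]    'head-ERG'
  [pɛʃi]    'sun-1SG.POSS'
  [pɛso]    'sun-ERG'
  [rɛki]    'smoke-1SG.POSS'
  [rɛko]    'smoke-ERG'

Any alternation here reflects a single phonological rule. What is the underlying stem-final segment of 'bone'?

/tʃ/

The root 'bone' surfaces as [rotʃi] and [roko], with a stem-final [tʃ] ~ [k] alternation.
The stem 'smoke' ([rɛki], [rɛko]) shows [k] unchanged in both environments, so [k] cannot be basic with [tʃ] derived before the 1SG.POSS suffix.
The underlying segment must be /tʃ/; palato-alveolar /tʃ/ and /ʃ/ become [k] and [s] when no front vowel follows, yielding [k] there.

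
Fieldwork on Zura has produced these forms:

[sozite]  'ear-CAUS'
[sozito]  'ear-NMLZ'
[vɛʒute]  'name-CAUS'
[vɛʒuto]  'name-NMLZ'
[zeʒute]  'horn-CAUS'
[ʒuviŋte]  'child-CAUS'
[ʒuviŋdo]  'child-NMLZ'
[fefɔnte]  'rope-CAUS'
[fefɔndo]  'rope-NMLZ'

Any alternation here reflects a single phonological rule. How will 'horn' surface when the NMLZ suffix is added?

[zeʒuto]

The NMLZ suffix surfaces as [-do] and [-to], depending on the final segment of the stem.
The CAUS suffix, which begins with [t], is invariant after every stem; so [t] is not altered by any rule here.
So the underlying form is /-do/, and voiced stops become voiceless after a vowel.
After 'horn', which ends in a vowel, the suffix surfaces as [-to], giving [zeʒuto].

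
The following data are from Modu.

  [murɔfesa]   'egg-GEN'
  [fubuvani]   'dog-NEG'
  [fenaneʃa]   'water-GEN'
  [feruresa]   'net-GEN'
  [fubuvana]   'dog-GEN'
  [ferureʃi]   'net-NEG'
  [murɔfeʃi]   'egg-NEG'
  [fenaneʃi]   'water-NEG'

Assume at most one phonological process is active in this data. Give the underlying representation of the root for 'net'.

/ferures/

In [ferureʃi] and [feruresa] the final segment of 'net' alternates: [ʃ] ~ [s].
If /ʃ/ were underlying and a rule turned it into [s] before the GEN suffix, 'water' would also alternate; but it has [ʃ] in both [fenaneʃi] and [fenaneʃa].
So /s/ is underlying, and a rule of palatalization before a front vowel — /s/ becomes palato-alveolar [ʃ] before a front vowel — gives [ʃ].
Hence 'net' is /ferures/ underlyingly.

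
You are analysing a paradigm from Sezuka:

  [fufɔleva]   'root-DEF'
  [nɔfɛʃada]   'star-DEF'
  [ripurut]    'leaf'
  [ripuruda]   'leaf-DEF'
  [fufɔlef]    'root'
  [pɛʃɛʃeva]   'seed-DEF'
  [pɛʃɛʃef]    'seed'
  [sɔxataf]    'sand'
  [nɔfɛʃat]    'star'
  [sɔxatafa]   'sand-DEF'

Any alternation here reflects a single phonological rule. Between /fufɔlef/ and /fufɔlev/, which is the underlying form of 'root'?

The stem for 'root' ends in [f] in [fufɔlef] but [v] in [fufɔleva].
But 'sand' keeps [f] in both environments ([sɔxataf], [sɔxatafa]), so there is no rule changing /f/ to [v] before the DEF suffix.
The alternation reflects word-final obstruent devoicing: voiced obstruents become voiceless word-finally. /v/ is underlying.

/fufɔlev/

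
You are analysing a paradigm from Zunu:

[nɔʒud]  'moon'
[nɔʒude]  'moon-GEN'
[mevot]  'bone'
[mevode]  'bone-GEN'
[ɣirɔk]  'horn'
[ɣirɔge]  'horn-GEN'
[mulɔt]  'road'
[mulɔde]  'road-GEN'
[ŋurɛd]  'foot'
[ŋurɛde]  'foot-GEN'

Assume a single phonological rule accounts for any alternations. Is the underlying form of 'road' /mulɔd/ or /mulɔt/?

In [mulɔt] and [mulɔde] the final segment of 'road' alternates: [t] ~ [d].
The stem 'moon' ([nɔʒud], [nɔʒude]) shows [d] unchanged in both environments, so [d] cannot be basic with [t] derived in isolation.
Therefore /t/ is basic and [d] is derived by intervocalic voicing (voiceless stops become voiced between vowels).

/mulɔt/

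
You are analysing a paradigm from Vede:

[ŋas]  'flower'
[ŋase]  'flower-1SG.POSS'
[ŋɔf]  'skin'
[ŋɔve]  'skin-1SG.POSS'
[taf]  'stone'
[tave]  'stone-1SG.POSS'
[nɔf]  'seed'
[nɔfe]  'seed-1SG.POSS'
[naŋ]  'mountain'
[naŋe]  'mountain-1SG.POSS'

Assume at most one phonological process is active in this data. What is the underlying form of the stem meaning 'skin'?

The root 'skin' surfaces as [ŋɔf] and [ŋɔve], with a stem-final [f] ~ [v] alternation.
Compare 'seed', with invariant [f] in [nɔf] and [nɔfe]: an analysis with underlying /f/ and a rule producing [v] before the 1SG.POSS suffix would wrongly predict alternation here too.
The underlying segment must be /v/; voiced obstruents become voiceless word-finally, yielding [f] there.

/ŋɔv/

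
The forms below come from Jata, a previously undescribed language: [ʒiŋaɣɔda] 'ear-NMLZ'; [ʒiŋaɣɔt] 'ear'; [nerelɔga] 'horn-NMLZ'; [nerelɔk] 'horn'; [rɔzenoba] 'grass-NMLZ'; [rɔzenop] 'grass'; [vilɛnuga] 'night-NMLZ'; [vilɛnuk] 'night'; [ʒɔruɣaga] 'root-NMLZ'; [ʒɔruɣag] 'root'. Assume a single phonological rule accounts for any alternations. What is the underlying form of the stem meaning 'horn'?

In [nerelɔga] and [nerelɔk] the final segment of 'horn' alternates: [g] ~ [k].
But 'root' keeps [g] in both environments ([ʒɔruɣaga], [ʒɔruɣag]), so there is no rule changing /g/ to [k] in isolation.
The underlying segment must be /k/; voiceless stops become voiced between vowels, yielding [g] there.
Hence 'horn' is /nerelɔk/ underlyingly.

/nerelɔk/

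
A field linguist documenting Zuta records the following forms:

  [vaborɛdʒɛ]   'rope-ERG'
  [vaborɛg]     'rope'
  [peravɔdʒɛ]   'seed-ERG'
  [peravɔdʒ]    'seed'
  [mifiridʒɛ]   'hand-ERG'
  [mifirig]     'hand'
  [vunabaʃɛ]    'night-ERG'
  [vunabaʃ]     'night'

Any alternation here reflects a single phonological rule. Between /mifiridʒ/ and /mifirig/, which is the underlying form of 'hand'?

/mifirig/

In [mifiridʒɛ] and [mifirig] the final segment of 'hand' alternates: [dʒ] ~ [g].
But 'seed' keeps [dʒ] in both environments ([peravɔdʒɛ], [peravɔdʒ]), so there is no rule changing /dʒ/ to [g] in isolation.
The underlying segment must be /g/; /g/ becomes palato-alveolar [dʒ] before a front vowel, yielding [dʒ] there.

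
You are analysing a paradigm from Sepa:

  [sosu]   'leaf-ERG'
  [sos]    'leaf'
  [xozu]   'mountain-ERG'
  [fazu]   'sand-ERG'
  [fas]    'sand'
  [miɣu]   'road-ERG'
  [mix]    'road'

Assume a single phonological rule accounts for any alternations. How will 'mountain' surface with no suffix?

[xos]

'sand' shows [z] ~ [s] at the end of the stem ([fazu] vs [fas]).
If /s/ were underlying and a rule turned it into [z] before the ERG suffix, 'leaf' would also alternate; but it has [s] in both [sosu] and [sos].
Therefore /z/ is basic and [s] is derived by word-final obstruent devoicing (voiced obstruents become voiceless word-finally).
The one attested form of 'mountain', [xozu], shows underlying /xoz/. Applying the same rule word-finally gives [xos].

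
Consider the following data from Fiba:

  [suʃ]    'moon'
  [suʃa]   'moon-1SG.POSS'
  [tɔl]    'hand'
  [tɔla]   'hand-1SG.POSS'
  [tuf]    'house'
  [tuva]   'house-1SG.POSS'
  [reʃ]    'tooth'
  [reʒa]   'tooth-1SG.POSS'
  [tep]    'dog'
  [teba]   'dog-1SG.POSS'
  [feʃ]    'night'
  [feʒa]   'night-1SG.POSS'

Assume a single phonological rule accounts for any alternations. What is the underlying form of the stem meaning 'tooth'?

/reʒ/

The root 'tooth' surfaces as [reʃ] and [reʒa], with a stem-final [ʃ] ~ [ʒ] alternation.
The stem 'moon' ([suʃ], [suʃa]) shows [ʃ] unchanged in both environments, so [ʃ] cannot be basic with [ʒ] derived before the 1SG.POSS suffix.
The alternation reflects word-final obstruent devoicing: voiced obstruents become voiceless word-finally. /ʒ/ is underlying.
The underlying form of 'tooth' is therefore /reʒ/.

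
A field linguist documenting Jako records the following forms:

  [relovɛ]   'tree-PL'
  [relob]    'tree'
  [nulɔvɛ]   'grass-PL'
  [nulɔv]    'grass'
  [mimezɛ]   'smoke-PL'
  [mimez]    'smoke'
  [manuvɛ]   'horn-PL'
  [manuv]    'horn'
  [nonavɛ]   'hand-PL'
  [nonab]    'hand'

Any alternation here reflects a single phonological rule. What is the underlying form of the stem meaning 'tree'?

'tree' shows [v] ~ [b] at the end of the stem ([relovɛ] vs [relob]).
If /v/ were underlying and a rule turned it into [b] in isolation, 'horn' would also alternate; but it has [v] in both [manuvɛ] and [manuv].
Therefore /b/ is basic and [v] is derived by intervocalic spirantization (voiced stops become fricatives between vowels).
So 'tree' = /relob/.

/relob/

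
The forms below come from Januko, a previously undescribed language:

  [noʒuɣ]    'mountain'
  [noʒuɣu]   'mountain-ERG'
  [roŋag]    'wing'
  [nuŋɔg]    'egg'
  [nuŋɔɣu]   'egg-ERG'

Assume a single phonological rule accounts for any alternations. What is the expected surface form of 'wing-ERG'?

The stem for 'egg' ends in [g] in [nuŋɔg] but [ɣ] in [nuŋɔɣu].
The stem 'mountain' ([noʒuɣ], [noʒuɣu]) shows [ɣ] unchanged in both environments, so [ɣ] cannot be basic with [g] derived in isolation.
Therefore /g/ is basic and [ɣ] is derived by intervocalic spirantization (voiced stops become fricatives between vowels).
The one attested form of 'wing', [roŋag], shows underlying /roŋag/. Applying the same rule between vowels gives [roŋaɣu].

[roŋaɣu]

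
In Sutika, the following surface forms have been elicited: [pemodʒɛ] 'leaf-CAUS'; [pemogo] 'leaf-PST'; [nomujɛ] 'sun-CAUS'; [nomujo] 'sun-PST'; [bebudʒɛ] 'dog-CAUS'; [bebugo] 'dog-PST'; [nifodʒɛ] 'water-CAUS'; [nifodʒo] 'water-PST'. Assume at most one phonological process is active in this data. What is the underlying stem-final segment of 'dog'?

The root 'dog' surfaces as [bebudʒɛ] and [bebugo], with a stem-final [dʒ] ~ [g] alternation.
But 'water' keeps [dʒ] in both environments ([nifodʒɛ], [nifodʒo]), so there is no rule changing /dʒ/ to [g] before the PST suffix.
The underlying segment must be /g/; /g/ becomes palato-alveolar [dʒ] before a front vowel, yielding [dʒ] there.

/g/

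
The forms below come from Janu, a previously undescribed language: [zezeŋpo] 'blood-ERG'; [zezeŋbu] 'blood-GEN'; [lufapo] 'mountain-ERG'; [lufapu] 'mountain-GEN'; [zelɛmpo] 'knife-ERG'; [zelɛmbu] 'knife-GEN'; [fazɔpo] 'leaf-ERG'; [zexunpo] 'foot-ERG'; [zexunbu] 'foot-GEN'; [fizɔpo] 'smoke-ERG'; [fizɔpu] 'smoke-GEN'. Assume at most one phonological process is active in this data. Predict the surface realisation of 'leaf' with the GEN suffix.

The GEN suffix surfaces as [-bu] and [-pu], depending on the final segment of the stem.
The ERG suffix, which begins with [p], is invariant after every stem; so [p] is not altered by any rule here.
The GEN suffix is therefore /-bu/ underlyingly, with post-vocalic devoicing: voiced stops become voiceless after a vowel.
After 'leaf', which ends in a vowel, the suffix surfaces as [-pu], giving [fazɔpu].

[fazɔpu]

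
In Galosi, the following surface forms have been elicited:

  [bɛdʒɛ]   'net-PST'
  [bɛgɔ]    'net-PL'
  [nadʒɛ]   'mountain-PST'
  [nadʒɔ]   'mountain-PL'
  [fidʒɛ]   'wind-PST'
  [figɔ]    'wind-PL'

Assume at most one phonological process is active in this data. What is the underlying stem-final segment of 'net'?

'net' shows [dʒ] ~ [g] at the end of the stem ([bɛdʒɛ] vs [bɛgɔ]).
Compare 'mountain', with invariant [dʒ] in [nadʒɛ] and [nadʒɔ]: an analysis with underlying /dʒ/ and a rule producing [g] before the PL suffix would wrongly predict alternation here too.
The underlying segment must be /g/; /g/ becomes palato-alveolar [dʒ] before a front vowel, yielding [dʒ] there.

/g/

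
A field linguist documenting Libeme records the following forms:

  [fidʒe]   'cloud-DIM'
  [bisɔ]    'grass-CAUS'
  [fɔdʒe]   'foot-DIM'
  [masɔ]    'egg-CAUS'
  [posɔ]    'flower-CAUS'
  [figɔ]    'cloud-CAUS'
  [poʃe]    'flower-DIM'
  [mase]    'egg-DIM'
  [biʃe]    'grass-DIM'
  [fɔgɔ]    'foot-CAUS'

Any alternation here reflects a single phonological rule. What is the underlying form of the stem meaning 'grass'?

The root 'grass' surfaces as [biʃe] and [bisɔ], with a stem-final [ʃ] ~ [s] alternation.
Compare 'egg', with invariant [s] in [mase] and [masɔ]: an analysis with underlying /s/ and a rule producing [ʃ] before the DIM suffix would wrongly predict alternation here too.
The alternation reflects depalatalization: palato-alveolar /dʒ/ and /ʃ/ become [g] and [s] when no front vowel follows. /ʃ/ is underlying.
The underlying form of 'grass' is therefore /biʃ/.

/biʃ/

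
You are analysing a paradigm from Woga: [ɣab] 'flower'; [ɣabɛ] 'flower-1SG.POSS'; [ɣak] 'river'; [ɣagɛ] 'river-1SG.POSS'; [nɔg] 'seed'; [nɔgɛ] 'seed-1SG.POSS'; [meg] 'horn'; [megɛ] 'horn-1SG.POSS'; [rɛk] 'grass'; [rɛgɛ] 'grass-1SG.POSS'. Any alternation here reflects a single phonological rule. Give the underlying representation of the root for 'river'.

/ɣak/

'river' shows [k] ~ [g] at the end of the stem ([ɣak] vs [ɣagɛ]).
But 'horn' keeps [g] in both environments ([meg], [megɛ]), so there is no rule changing /g/ to [k] in isolation.
So /k/ is underlying, and a rule of intervocalic voicing — voiceless stops become voiced between vowels — gives [g].
Hence 'river' is /ɣak/ underlyingly.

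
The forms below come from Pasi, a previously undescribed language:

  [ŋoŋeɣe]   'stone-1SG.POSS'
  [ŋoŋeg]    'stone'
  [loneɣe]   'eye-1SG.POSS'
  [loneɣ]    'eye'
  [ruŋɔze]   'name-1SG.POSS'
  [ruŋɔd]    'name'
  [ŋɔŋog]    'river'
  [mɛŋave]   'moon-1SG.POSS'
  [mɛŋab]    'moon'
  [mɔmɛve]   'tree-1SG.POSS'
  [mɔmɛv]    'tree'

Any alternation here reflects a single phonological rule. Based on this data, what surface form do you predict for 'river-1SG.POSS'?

[ŋɔŋoɣe]

'stone' shows [ɣ] ~ [g] at the end of the stem ([ŋoŋeɣe] vs [ŋoŋeg]).
The stem 'eye' ([loneɣe], [loneɣ]) shows [ɣ] unchanged in both environments, so [ɣ] cannot be basic with [g] derived in isolation.
So /g/ is underlying, and a rule of intervocalic spirantization — voiced stops become fricatives between vowels — gives [ɣ].
The one attested form of 'river', [ŋɔŋog], shows underlying /ŋɔŋog/. Applying the same rule between vowels gives [ŋɔŋoɣe].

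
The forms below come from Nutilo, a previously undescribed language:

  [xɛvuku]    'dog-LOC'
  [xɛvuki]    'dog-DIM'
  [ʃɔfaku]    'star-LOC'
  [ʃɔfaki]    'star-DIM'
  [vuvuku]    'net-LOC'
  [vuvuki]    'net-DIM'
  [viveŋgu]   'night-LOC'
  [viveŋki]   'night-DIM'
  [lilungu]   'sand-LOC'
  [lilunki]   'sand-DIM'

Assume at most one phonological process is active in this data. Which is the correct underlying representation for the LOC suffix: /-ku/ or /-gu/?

/-gu/

The LOC morpheme has two allomorphs, [-gu] and [-ku].
The DIM suffix, which begins with [k], is invariant after every stem; so [k] is not altered by any rule here.
The LOC suffix is therefore /-gu/ underlyingly, with post-vocalic devoicing: voiced stops become voiceless after a vowel.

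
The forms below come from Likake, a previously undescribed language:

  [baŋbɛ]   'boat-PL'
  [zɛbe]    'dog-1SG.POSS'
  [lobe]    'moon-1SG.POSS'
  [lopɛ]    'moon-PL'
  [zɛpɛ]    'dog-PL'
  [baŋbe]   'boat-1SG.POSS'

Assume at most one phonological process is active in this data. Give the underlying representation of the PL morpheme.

The PL suffix surfaces as [-bɛ] and [-pɛ], depending on the final segment of the stem.
The 1SG.POSS suffix, which begins with [b], is invariant after every stem; so [b] is not altered by any rule here.
The PL suffix is therefore /-pɛ/ underlyingly, with post-nasal voicing: voiceless stops become voiced after a nasal.

/-pɛ/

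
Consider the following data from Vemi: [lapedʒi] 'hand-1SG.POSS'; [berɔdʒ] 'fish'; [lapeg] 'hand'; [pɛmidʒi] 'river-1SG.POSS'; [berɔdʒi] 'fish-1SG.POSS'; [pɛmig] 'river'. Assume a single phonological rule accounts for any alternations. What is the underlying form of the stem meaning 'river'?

The root 'river' surfaces as [pɛmig] and [pɛmidʒi], with a stem-final [g] ~ [dʒ] alternation.
If /dʒ/ were underlying and a rule turned it into [g] in isolation, 'fish' would also alternate; but it has [dʒ] in both [berɔdʒ] and [berɔdʒi].
The underlying segment must be /g/; /g/ becomes palato-alveolar [dʒ] before a front vowel, yielding [dʒ] there.

/pɛmig/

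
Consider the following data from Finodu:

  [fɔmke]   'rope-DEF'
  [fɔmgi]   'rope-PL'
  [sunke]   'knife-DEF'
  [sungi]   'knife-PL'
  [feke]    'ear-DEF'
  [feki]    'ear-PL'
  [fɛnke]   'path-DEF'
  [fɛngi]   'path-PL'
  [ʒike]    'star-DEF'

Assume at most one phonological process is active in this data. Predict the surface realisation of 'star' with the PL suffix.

The PL suffix surfaces as [-gi] and [-ki], depending on the final segment of the stem.
The DEF suffix, which begins with [k], is invariant after every stem; so [k] is not altered by any rule here.
So the underlying form is /-gi/, and voiced stops become voiceless after a vowel.
After 'star', which ends in a vowel, the suffix surfaces as [-ki], giving [ʒiki].

[ʒiki]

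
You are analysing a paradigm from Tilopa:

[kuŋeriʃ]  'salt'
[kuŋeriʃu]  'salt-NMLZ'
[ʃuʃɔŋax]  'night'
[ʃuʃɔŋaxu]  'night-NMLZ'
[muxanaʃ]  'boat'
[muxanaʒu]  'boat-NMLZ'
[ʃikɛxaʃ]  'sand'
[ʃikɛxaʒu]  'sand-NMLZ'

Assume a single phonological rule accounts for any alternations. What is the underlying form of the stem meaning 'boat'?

In [muxanaʃ] and [muxanaʒu] the final segment of 'boat' alternates: [ʃ] ~ [ʒ].
Compare 'salt', with invariant [ʃ] in [kuŋeriʃ] and [kuŋeriʃu]: an analysis with underlying /ʃ/ and a rule producing [ʒ] before the NMLZ suffix would wrongly predict alternation here too.
The underlying segment must be /ʒ/; voiced obstruents become voiceless word-finally, yielding [ʃ] there.
So 'boat' = /muxanaʒ/.

/muxanaʒ/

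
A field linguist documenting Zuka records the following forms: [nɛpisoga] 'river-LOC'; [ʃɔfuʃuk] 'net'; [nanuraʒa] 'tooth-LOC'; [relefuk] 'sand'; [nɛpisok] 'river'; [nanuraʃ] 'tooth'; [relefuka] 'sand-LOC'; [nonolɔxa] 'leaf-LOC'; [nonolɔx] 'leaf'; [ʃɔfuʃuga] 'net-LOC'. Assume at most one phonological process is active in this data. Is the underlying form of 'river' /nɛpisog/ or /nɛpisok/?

In [nɛpisoga] and [nɛpisok] the final segment of 'river' alternates: [g] ~ [k].
The stem 'sand' ([relefuka], [relefuk]) shows [k] unchanged in both environments, so [k] cannot be basic with [g] derived before the LOC suffix.
Therefore /g/ is basic and [k] is derived by word-final obstruent devoicing (voiced obstruents become voiceless word-finally).

/nɛpisog/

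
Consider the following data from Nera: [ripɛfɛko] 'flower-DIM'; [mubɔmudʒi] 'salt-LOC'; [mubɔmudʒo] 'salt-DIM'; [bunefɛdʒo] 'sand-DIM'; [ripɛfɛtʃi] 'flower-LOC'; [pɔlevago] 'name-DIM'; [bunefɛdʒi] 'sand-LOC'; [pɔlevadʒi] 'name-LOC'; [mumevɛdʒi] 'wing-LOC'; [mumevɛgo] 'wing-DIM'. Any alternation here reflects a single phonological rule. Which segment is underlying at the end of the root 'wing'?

'wing' shows [dʒ] ~ [g] at the end of the stem ([mumevɛdʒi] vs [mumevɛgo]).
Compare 'sand', with invariant [dʒ] in [bunefɛdʒi] and [bunefɛdʒo]: an analysis with underlying /dʒ/ and a rule producing [g] before the DIM suffix would wrongly predict alternation here too.
The underlying segment must be /g/; /k/ and /g/ become palato-alveolar [tʃ] and [dʒ] before a front vowel, yielding [dʒ] there.

/g/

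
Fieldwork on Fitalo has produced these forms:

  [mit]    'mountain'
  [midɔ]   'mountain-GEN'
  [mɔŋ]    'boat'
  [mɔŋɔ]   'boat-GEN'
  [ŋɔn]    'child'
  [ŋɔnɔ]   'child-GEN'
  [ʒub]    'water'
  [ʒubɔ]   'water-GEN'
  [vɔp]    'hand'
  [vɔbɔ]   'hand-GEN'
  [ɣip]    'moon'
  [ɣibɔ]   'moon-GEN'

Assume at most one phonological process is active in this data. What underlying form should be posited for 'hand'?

/vɔp/

The stem for 'hand' ends in [p] in [vɔp] but [b] in [vɔbɔ].
The stem 'water' ([ʒub], [ʒubɔ]) shows [b] unchanged in both environments, so [b] cannot be basic with [p] derived in isolation.
The alternation reflects intervocalic voicing: voiceless stops become voiced between vowels. /p/ is underlying.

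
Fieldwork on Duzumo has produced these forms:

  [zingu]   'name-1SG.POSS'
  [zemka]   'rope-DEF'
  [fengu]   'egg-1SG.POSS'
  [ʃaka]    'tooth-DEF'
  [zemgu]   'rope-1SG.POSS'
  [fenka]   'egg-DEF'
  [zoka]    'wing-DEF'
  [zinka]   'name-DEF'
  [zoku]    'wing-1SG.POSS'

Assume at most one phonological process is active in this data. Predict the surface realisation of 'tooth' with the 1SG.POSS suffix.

The 1SG.POSS morpheme has two allomorphs, [-gu] and [-ku].
The DEF suffix, which begins with [k], is invariant after every stem; so [k] is not altered by any rule here.
So the underlying form is /-gu/, and voiced stops become voiceless after a vowel.
After 'tooth', which ends in a vowel, the suffix surfaces as [-ku], giving [ʃaku].

[ʃaku]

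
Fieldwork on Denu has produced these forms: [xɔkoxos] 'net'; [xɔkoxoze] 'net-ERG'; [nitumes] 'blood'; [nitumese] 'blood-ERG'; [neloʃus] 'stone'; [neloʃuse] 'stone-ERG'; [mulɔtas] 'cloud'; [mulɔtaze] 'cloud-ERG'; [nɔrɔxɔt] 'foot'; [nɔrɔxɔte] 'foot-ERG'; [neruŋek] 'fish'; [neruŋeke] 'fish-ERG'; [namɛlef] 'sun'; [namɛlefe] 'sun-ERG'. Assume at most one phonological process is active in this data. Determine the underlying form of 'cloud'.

/mulɔtaz/

The root 'cloud' surfaces as [mulɔtas] and [mulɔtaze], with a stem-final [s] ~ [z] alternation.
But 'blood' keeps [s] in both environments ([nitumes], [nitumese]), so there is no rule changing /s/ to [z] before the ERG suffix.
The alternation reflects word-final obstruent devoicing: voiced obstruents become voiceless word-finally. /z/ is underlying.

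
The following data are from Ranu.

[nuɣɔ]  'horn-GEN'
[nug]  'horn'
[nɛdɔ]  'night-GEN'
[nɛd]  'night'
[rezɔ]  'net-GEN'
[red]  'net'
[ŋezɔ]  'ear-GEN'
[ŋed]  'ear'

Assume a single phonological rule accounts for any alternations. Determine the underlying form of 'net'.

/rez/

'net' shows [z] ~ [d] at the end of the stem ([rezɔ] vs [red]).
Compare 'night', with invariant [d] in [nɛdɔ] and [nɛd]: an analysis with underlying /d/ and a rule producing [z] before the GEN suffix would wrongly predict alternation here too.
The underlying segment must be /z/; voiced fricatives become stops word-finally, yielding [d] there.
Hence 'net' is /rez/ underlyingly.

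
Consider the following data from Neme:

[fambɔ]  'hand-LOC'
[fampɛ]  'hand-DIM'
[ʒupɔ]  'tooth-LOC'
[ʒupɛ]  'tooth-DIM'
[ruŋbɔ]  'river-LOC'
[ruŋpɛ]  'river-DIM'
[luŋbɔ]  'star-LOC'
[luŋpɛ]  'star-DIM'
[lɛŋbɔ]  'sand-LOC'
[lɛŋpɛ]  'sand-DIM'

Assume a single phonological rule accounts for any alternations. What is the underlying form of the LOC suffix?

The LOC morpheme has two allomorphs, [-bɔ] and [-pɔ].
The DIM suffix, which begins with [p], is invariant after every stem; so [p] is not altered by any rule here.
The LOC suffix is therefore /-bɔ/ underlyingly, with post-vocalic devoicing: voiced stops become voiceless after a vowel.

/-bɔ/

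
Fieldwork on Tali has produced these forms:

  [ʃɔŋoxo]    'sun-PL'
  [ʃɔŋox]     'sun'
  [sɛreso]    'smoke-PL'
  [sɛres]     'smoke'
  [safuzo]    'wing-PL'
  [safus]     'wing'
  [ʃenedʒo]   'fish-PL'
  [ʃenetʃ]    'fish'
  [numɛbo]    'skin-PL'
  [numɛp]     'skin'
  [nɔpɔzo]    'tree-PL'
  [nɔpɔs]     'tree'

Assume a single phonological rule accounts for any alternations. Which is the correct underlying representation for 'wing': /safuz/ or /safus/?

The root 'wing' surfaces as [safuzo] and [safus], with a stem-final [z] ~ [s] alternation.
The stem 'smoke' ([sɛreso], [sɛres]) shows [s] unchanged in both environments, so [s] cannot be basic with [z] derived before the PL suffix.
The alternation reflects word-final obstruent devoicing: voiced obstruents become voiceless word-finally. /z/ is underlying.

/safuz/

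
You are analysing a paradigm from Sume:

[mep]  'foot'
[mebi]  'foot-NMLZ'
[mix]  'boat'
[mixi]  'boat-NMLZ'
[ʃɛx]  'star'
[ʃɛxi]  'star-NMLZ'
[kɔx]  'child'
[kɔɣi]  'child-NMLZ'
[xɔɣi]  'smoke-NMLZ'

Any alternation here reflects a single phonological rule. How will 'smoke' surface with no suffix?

The stem for 'child' ends in [x] in [kɔx] but [ɣ] in [kɔɣi].
The stem 'star' ([ʃɛx], [ʃɛxi]) shows [x] unchanged in both environments, so [x] cannot be basic with [ɣ] derived before the NMLZ suffix.
The underlying segment must be /ɣ/; voiced obstruents become voiceless word-finally, yielding [x] there.
From [xɔɣi] the stem 'smoke' is /xɔɣ/; word-finally this yields [xɔx].

[xɔx]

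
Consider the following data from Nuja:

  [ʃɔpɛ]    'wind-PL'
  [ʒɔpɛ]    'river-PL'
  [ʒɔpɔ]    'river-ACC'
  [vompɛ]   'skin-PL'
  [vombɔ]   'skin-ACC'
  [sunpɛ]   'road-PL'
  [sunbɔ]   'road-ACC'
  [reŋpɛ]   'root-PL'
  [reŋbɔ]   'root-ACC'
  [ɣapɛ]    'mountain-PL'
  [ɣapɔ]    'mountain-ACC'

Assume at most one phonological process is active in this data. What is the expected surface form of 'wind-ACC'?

The ACC suffix surfaces as [-bɔ] and [-pɔ], depending on the final segment of the stem.
By contrast the PL suffix keeps its initial [p] throughout — that segment must be underlying.
So the underlying form is /-bɔ/, and voiced stops become voiceless after a vowel.
After 'wind', which ends in a vowel, the suffix surfaces as [-pɔ], giving [ʃɔpɔ].

[ʃɔpɔ]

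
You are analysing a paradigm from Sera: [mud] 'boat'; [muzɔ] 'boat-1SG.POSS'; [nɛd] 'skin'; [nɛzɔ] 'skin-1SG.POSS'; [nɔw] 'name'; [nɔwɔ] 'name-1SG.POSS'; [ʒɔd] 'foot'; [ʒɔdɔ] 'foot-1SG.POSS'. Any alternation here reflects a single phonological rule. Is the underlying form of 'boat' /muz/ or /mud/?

/muz/

The stem for 'boat' ends in [d] in [mud] but [z] in [muzɔ].
But 'foot' keeps [d] in both environments ([ʒɔd], [ʒɔdɔ]), so there is no rule changing /d/ to [z] before the 1SG.POSS suffix.
The alternation reflects word-final hardening: voiced fricatives become stops word-finally. /z/ is underlying.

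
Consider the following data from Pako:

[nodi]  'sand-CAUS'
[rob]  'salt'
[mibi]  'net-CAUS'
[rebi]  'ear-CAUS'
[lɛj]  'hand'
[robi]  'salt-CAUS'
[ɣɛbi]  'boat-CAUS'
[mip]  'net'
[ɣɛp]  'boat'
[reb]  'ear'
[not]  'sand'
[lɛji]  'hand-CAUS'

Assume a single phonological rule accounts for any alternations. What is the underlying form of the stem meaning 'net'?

'net' shows [b] ~ [p] at the end of the stem ([mibi] vs [mip]).
But 'ear' keeps [b] in both environments ([rebi], [reb]), so there is no rule changing /b/ to [p] in isolation.
The alternation reflects intervocalic voicing: voiceless stops become voiced between vowels. /p/ is underlying.
Hence 'net' is /mip/ underlyingly.

/mip/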